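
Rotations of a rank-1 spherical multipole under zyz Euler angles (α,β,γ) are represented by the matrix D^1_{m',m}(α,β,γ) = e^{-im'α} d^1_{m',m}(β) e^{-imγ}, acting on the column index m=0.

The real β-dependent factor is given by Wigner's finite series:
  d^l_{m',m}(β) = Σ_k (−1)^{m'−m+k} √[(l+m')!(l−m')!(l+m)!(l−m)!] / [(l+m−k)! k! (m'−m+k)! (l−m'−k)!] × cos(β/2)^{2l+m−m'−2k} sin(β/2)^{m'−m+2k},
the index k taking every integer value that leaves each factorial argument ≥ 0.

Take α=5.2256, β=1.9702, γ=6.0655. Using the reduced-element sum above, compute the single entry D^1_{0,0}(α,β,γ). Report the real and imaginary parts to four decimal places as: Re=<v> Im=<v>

Split into d^1_{0,0}(β=1.9702) × two z-phases.
c=cos(1.9702/2)=0.552780, s=sin(1.9702/2)=0.833327; N=√[1·1·1·1]=1.000000
The bounds max(0,m−m')=0 and min(l+m,l−m')=1 give 2 terms
  k=0: (−1)^0·1.0000/(1)·0.5528^2·0.8333^0 = +0.305565
  k=1: (−1)^1·1.0000/(1)·0.5528^0·0.8333^2 = -0.694435
d^1_{0,0}(1.9702) = +0.305565 -0.694435 = -0.388869
Phases: e^{-i·(0)·5.2256}=+1.000000+0.000000i, e^{-i·(0)·6.0655}=+1.000000+0.000000i ⇒ D=-0.388869+0.000000i

Re=-0.3889 Im=0.0000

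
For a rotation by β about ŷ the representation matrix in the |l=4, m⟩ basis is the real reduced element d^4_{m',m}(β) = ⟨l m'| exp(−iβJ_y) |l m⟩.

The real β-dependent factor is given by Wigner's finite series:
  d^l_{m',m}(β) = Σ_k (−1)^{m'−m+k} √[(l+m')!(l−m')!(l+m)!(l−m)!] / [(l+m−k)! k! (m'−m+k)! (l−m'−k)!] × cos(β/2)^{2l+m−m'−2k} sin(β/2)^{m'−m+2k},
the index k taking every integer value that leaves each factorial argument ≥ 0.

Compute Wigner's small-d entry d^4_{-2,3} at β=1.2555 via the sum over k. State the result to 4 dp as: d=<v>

d^4_{-2,3}(β=1.2555) via Wigner's sum:
With c≡cos(β/2)=0.809351 and s≡sin(β/2)=0.587325, N=[2·720·5040·1]^{1/2}=2693.993318
The bounds max(0,m−m')=5 and min(l+m,l−m')=6 give 2 terms
  k=5: (−1)^0·2693.9933/(240)·0.8094^3·0.5873^5 = +0.415900
  k=6: (−1)^1·2693.9933/(720)·0.8094^1·0.5873^7 = -0.073005
d^4_{-2,3}(1.2555) = +0.415900 -0.073005 = +0.342896

d=0.3429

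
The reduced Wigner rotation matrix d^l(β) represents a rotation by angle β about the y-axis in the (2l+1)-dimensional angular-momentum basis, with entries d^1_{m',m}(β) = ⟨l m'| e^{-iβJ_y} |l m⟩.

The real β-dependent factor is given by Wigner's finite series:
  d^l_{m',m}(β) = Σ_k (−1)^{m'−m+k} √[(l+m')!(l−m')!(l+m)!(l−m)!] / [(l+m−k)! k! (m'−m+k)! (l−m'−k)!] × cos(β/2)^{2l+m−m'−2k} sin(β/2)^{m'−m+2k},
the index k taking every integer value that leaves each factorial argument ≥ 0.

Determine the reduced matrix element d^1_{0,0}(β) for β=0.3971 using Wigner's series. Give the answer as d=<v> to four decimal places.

d=0.9222

d^1_{0,0}(β=0.3971) via Wigner's sum:
Half-angle: c=0.980354, s=0.197248. N=√(1·1·1·1)=1.000000
k∈{0,1} keeps every argument non-negative
  k=0: (−1)^0·1.0000/(1)·0.9804^2·0.1972^0 = +0.961093
  k=1: (−1)^1·1.0000/(1)·0.9804^0·0.1972^2 = -0.038907
d^1_{0,0}(0.3971) = +0.961093 -0.038907 = +0.922186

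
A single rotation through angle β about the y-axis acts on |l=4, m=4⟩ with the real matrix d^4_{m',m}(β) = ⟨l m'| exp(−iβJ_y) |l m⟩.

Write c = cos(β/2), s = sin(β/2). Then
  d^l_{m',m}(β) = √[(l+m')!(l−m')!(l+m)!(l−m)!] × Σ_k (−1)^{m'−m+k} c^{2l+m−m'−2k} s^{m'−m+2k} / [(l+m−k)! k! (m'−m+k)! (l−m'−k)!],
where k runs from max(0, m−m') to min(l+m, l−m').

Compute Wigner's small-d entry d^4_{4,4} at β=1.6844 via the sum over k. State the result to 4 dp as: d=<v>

d^4_{4,4}(β=1.6844) via Wigner's sum:
c=cos(1.6844/2)=0.665823, s=sin(1.6844/2)=0.746110; N=√[40320·1·40320·1]=40320.000000
Admissible k: 0..0 (factorial args all ≥0)
  k=0: (−1)^0·40320.0000/(40320)·0.6658^8·0.7461^0 = +0.038625
d^4_{4,4}(1.6844) = +0.038625

d=0.0386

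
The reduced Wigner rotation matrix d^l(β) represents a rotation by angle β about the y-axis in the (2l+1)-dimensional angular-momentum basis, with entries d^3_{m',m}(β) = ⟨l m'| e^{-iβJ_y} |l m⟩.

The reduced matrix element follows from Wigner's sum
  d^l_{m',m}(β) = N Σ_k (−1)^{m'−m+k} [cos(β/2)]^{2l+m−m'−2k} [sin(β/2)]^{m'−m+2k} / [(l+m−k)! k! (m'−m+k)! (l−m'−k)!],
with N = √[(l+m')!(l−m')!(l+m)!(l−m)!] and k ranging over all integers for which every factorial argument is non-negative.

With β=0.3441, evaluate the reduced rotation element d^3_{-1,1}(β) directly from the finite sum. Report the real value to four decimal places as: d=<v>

d^3_{-1,1}(β=0.3441) via Wigner's sum:
With c≡cos(β/2)=0.985236 and s≡sin(β/2)=0.171202, N=[2·24·24·2]^{1/2}=48.000000
k∈{2,3,4} keeps every argument non-negative
  k=2: (−1)^0·48.0000/(8)·0.9852^4·0.1712^2 = +0.165704
  k=3: (−1)^1·48.0000/(6)·0.9852^2·0.1712^4 = -0.006671
  k=4: (−1)^2·48.0000/(48)·0.9852^0·0.1712^6 = +0.000025
d^3_{-1,1}(0.3441) = +0.165704 -0.006671 +0.000025 = +0.159058

d=0.1591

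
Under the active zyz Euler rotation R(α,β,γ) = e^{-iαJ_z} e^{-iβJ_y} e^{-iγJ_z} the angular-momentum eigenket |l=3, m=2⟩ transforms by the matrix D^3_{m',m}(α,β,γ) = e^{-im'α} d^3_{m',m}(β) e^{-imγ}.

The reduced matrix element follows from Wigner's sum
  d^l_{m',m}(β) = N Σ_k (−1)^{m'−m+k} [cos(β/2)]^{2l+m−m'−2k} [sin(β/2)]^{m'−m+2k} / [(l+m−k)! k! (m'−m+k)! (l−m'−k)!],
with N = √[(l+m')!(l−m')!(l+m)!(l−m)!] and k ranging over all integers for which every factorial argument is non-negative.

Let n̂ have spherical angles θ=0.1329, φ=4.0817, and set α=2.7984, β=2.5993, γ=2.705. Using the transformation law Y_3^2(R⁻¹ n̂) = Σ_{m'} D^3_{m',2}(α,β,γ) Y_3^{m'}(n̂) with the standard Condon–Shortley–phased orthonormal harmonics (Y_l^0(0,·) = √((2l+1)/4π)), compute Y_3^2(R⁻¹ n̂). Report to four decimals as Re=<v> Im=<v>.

Need the full column D^3_{m',2} for m'=−3..3 at α=2.7984, β=2.5993, γ=2.705.
cos(β/2)=0.267836, sin(β/2)=0.963465
d^3_{-3,2}: single k=5 term ⇒ +0.544657;  D = -0.538010+0.084834i
d^3_{-2,2}: k∈[4..5] ⇒ +0.309066 -0.799861 = -0.490795;  D = -0.482257-0.091148i
d^3_{-1,2}: k∈[3..4] ⇒ +0.108679 -0.703149 = -0.594471;  D = +0.512916+0.300521i
d^3_{0,2}: k∈[2..3] ⇒ +0.026164 -0.338565 = -0.312400;  D = -0.200682-0.239417i
d^3_{1,2}: k∈[1..2] ⇒ +0.004199 -0.108679 = -0.104479;  D = +0.036259+0.097986i
d^3_{2,2}: k∈[0..1] ⇒ +0.000369 -0.023885 = -0.023515;  D = -0.000264-0.023514i
d^3_{3,2}: single k=0 term ⇒ -0.003253;  D = -0.001060+0.003075i
Y_3^{m'}(θ=0.1329,φ=4.0817) and Σ D·Y over m':
  (-0.5380+0.0848i)·(+0.0009+0.0003i)  (-0.4823-0.0911i)·(-0.0054-0.0169i)  (+0.5129+0.3005i)·(-0.0988+0.1353i)  (-0.2007-0.2394i)·(+0.7073+0.0000i)  (+0.0363+0.0980i)·(+0.0988+0.1353i)  (-0.0003-0.0235i)·(-0.0054+0.0169i)  (-0.0011+0.0031i)·(-0.0009+0.0003i)
Y_3^2(R⁻¹ n̂) = -0.242009-0.106345i

Re=-0.2420 Im=-0.1063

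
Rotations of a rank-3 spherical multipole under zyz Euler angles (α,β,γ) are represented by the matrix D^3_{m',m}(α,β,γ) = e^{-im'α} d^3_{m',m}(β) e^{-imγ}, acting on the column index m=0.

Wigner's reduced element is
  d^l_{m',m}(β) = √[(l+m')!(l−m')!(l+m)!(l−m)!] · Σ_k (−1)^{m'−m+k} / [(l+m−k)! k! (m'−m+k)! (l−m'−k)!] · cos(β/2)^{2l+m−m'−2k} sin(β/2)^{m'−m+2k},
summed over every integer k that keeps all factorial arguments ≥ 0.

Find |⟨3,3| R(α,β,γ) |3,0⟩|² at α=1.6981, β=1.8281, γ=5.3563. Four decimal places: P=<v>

Split into d^3_{3,0}(β=1.8281) × two z-phases.
Half-angle: c=0.610543, s=0.791983. N=√(720·1·6·6)=160.996894
k: max(0,(0)−(3))=0 … min(3+(0),3−(3))=0
  k=0: (−1)^3·160.9969/(36)·0.6105^3·0.7920^3 = -0.505605
d^3_{3,0}(1.8281) = -0.505605
|D^3_{3,0}|² = |d^3_{3,0}(β)|² = (-0.505605)² = 0.255637 (the z-rotation phases have unit modulus)

P=0.2556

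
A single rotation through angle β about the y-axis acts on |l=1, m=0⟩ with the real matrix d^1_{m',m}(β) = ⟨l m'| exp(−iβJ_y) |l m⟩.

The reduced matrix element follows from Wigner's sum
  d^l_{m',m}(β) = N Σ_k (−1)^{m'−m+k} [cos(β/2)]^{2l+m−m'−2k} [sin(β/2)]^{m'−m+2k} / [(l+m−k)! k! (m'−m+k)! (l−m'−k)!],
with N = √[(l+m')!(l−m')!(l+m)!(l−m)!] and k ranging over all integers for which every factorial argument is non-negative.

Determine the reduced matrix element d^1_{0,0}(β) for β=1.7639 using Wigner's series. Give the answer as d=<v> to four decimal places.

d^1_{0,0}(β=1.7639) via Wigner's sum:
With c≡cos(β/2)=0.635647 and s≡sin(β/2)=0.771980, N=[1·1·1·1]^{1/2}=1.000000
Admissible k: 0..1 (factorial args all ≥0)
  k=0: (−1)^0·1.0000/(1)·0.6356^2·0.7720^0 = +0.404047
  k=1: (−1)^1·1.0000/(1)·0.6356^0·0.7720^2 = -0.595953
d^1_{0,0}(1.7639) = +0.404047 -0.595953 = -0.191906

d=-0.1919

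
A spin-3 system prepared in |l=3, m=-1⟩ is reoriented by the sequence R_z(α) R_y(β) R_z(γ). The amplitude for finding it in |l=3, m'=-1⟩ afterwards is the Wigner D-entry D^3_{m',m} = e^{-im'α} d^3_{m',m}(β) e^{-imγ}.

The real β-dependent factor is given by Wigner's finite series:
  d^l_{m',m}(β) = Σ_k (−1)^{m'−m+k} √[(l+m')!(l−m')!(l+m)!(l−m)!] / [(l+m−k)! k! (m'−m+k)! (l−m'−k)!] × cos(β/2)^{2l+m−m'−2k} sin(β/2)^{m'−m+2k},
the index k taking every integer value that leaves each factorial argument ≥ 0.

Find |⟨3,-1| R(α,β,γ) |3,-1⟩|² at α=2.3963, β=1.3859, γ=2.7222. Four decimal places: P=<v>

First d^3_{-1,-1}(β=1.3859), then the phase factors e^{-i(-1)α} and e^{-i(-1)γ}:
With c≡cos(β/2)=0.769365 and s≡sin(β/2)=0.638810, N=[2·24·2·24]^{1/2}=48.000000
k: max(0,(-1)−(-1))=0 … min(3+(-1),3−(-1))=2
  k=0: (−1)^0·48.0000/(48)·0.7694^6·0.6388^0 = +0.207393
  k=1: (−1)^1·48.0000/(6)·0.7694^4·0.6388^2 = -1.143832
  k=2: (−1)^2·48.0000/(8)·0.7694^2·0.6388^4 = +0.591428
d^3_{-1,-1}(1.3859) = +0.207393 -1.143832 +0.591428 = -0.345011
|D^3_{-1,-1}|² = |d^3_{-1,-1}(β)|² = (-0.345011)² = 0.119033 (the z-rotation phases have unit modulus)

P=0.1190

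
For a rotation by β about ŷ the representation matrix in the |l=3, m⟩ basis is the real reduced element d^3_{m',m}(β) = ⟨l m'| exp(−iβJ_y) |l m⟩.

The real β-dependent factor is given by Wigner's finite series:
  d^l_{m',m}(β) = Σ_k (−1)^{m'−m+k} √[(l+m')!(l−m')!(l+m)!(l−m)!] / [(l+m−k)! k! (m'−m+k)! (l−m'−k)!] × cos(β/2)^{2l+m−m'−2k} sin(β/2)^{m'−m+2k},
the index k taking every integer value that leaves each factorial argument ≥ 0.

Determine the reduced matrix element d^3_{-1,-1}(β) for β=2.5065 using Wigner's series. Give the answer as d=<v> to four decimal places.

d=0.4088

d^3_{-1,-1}(β=2.5065) via Wigner's sum:
With c≡cos(β/2)=0.312237 and s≡sin(β/2)=0.950004, N=[2·24·2·24]^{1/2}=48.000000
Admissible k: 0..2 (factorial args all ≥0)
  k=0: (−1)^0·48.0000/(48)·0.3122^6·0.9500^0 = +0.000927
  k=1: (−1)^1·48.0000/(6)·0.3122^4·0.9500^2 = -0.068624
  k=2: (−1)^2·48.0000/(8)·0.3122^2·0.9500^4 = +0.476454
d^3_{-1,-1}(2.5065) = +0.000927 -0.068624 +0.476454 = +0.408757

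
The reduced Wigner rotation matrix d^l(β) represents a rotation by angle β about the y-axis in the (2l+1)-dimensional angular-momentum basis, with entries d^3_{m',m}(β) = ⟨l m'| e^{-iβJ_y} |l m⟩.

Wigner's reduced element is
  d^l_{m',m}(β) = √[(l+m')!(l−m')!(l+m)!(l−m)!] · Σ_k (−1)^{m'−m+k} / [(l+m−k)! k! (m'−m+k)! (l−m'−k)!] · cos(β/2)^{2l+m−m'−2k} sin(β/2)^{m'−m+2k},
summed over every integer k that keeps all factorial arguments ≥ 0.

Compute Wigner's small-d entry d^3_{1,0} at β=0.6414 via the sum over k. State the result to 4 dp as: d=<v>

d=-0.5726

d^3_{1,0}(β=0.6414) via Wigner's sum:
Half-angle: c=0.949015, s=0.315231. N=√(24·2·6·6)=41.569219
The bounds max(0,m−m')=0 and min(l+m,l−m')=2 give 3 terms
  k=0: (−1)^1·41.5692/(12)·0.9490^5·0.3152^1 = -0.840591
  k=1: (−1)^2·41.5692/(4)·0.9490^3·0.3152^3 = +0.278239
  k=2: (−1)^3·41.5692/(12)·0.9490^1·0.3152^5 = -0.010233
d^3_{1,0}(0.6414) = -0.840591 +0.278239 -0.010233 = -0.572586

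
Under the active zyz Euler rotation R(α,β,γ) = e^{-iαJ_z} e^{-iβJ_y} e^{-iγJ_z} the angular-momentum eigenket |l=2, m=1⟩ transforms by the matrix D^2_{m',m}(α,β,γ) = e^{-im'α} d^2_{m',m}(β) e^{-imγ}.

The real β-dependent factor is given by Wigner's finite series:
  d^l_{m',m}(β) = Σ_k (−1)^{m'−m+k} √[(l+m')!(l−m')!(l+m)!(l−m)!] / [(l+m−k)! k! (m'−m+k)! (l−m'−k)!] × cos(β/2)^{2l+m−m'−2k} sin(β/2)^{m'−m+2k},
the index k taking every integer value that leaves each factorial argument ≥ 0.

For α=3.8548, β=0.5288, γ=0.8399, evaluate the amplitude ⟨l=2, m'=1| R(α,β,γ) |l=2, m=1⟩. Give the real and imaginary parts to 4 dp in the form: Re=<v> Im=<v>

Re=-0.0120 Im=0.6771

D^2_{1,1}(3.8548,0.5288,0.8399) = e^{-i·1·3.8548}·d^2_{1,1}(0.5288)·e^{-i·1·0.8399}. Compute d first:
c=cos(0.5288/2)=0.965249, s=sin(0.5288/2)=0.261330; N=√[6·1·6·1]=6.000000
The bounds max(0,m−m')=0 and min(l+m,l−m')=1 give 2 terms
  k=0: (−1)^0·6.0000/(6)·0.9652^4·0.2613^0 = +0.868077
  k=1: (−1)^1·6.0000/(2)·0.9652^2·0.2613^2 = -0.190888
d^2_{1,1}(0.5288) = +0.868077 -0.190888 = +0.677189
Phases: e^{-i·(1)·3.8548}=-0.756267+0.654263i, e^{-i·(1)·0.8399}=+0.667537-0.744576i ⇒ D=-0.011978+0.677083i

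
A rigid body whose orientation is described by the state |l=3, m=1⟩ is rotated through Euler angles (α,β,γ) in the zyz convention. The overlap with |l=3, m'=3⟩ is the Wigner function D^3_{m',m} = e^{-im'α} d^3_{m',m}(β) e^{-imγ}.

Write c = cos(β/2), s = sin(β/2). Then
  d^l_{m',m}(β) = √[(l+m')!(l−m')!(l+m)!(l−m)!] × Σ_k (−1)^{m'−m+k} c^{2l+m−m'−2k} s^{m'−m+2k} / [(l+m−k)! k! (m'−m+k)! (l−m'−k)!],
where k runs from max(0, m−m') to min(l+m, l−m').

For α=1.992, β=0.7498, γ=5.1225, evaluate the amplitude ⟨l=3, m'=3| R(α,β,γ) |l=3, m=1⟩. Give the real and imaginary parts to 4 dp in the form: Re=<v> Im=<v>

Re=0.0400 Im=0.3873

D^3_{3,1}(1.992,0.7498,5.1225) = e^{-i·3·1.992}·d^3_{3,1}(0.7498)·e^{-i·1·5.1225}. Compute d first:
With c≡cos(β/2)=0.930544 and s≡sin(β/2)=0.366179, N=[720·1·24·2]^{1/2}=185.903201
Admissible k: 0..0 (factorial args all ≥0)
  k=0: (−1)^2·185.9032/(48)·0.9305^4·0.3662^2 = +0.389387
d^3_{3,1}(0.7498) = +0.389387
Attach z-rotation phases: D = e^{-i(3)(1.992)}·(+0.389387)·e^{-i(1)(5.1225)} = +0.040007+0.387327i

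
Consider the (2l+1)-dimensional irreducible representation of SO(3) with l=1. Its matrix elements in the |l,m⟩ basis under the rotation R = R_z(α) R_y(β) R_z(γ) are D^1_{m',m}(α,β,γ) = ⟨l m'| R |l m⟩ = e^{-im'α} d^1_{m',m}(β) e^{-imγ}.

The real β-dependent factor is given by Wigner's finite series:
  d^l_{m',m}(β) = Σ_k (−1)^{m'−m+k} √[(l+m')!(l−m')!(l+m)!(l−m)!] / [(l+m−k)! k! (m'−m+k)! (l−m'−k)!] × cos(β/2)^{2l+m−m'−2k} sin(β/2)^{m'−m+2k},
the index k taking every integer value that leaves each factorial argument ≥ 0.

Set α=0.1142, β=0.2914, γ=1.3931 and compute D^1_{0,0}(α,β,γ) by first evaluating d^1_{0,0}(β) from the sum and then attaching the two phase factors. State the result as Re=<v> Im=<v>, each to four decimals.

D^1_{0,0}(0.1142,0.2914,1.3931) = e^{-i·0·0.1142}·d^1_{0,0}(0.2914)·e^{-i·0·1.3931}. Compute d first:
Half-angle: c=0.989405, s=0.145185. N=√(1·1·1·1)=1.000000
Admissible k: 0..1 (factorial args all ≥0)
  k=0: (−1)^0·1.0000/(1)·0.9894^2·0.1452^0 = +0.978921
  k=1: (−1)^1·1.0000/(1)·0.9894^0·0.1452^2 = -0.021079
d^1_{0,0}(0.2914) = +0.978921 -0.021079 = +0.957843
Phases: e^{-i·(0)·0.1142}=+1.000000+0.000000i, e^{-i·(0)·1.3931}=+1.000000+0.000000i ⇒ D=+0.957843+0.000000i

Re=0.9578 Im=0.0000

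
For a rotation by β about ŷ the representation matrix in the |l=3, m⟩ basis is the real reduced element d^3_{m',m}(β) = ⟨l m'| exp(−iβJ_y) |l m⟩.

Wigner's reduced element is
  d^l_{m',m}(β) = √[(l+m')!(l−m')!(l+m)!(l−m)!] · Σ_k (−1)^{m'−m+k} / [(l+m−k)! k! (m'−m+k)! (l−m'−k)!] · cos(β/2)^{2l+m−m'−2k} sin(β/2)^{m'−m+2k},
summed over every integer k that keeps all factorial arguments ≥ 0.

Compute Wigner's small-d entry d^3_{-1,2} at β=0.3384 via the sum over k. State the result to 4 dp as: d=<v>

d^3_{-1,2}(β=0.3384) via Wigner's sum:
c=cos(0.3384/2)=0.985720, s=sin(0.3384/2)=0.168394; N=√[2·24·120·1]=75.894664
The bounds max(0,m−m')=3 and min(l+m,l−m')=4 give 2 terms
  k=3: (−1)^0·75.8947/(12)·0.9857^3·0.1684^3 = +0.028925
  k=4: (−1)^1·75.8947/(24)·0.9857^1·0.1684^5 = -0.000422
d^3_{-1,2}(0.3384) = +0.028925 -0.000422 = +0.028503

d=0.0285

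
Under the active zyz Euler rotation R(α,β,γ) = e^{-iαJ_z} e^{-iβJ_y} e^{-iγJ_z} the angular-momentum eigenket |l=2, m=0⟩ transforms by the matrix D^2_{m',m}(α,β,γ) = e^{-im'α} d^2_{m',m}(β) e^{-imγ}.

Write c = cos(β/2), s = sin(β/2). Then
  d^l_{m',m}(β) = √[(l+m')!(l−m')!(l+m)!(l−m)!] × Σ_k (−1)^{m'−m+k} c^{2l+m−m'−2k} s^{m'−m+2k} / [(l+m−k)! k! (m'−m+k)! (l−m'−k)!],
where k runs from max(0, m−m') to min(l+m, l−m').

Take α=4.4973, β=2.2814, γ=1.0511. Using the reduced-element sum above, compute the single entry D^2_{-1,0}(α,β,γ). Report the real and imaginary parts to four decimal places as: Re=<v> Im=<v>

Re=0.1292 Im=0.5916

D^2_{-1,0}(4.4973,2.2814,1.0511) = e^{-i·-1·4.4973}·d^2_{-1,0}(2.2814)·e^{-i·0·1.0511}. Compute d first:
With c≡cos(β/2)=0.416958 and s≡sin(β/2)=0.908926, N=[1·6·2·2]^{1/2}=4.898979
k∈{1,2} keeps every argument non-negative
  k=1: (−1)^0·4.8990/(2)·0.4170^3·0.9089^1 = +0.161392
  k=2: (−1)^1·4.8990/(2)·0.4170^1·0.9089^3 = -0.766926
d^2_{-1,0}(2.2814) = +0.161392 -0.766926 = -0.605534
Phases: e^{-i·(-1)·4.4973}=-0.213434-0.976957i, e^{-i·(0)·1.0511}=+1.000000+0.000000i ⇒ D=+0.129242+0.591581i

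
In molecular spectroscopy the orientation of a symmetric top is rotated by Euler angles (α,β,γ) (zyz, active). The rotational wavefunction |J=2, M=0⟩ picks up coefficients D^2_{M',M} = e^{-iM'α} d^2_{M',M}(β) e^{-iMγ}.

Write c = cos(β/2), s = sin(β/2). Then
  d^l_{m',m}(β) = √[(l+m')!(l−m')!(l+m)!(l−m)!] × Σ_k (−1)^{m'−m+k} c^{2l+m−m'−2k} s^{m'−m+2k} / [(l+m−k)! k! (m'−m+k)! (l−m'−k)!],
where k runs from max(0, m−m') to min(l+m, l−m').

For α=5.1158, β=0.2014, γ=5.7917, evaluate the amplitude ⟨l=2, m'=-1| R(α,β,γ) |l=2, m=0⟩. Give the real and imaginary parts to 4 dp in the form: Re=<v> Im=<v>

D^2_{-1,0}(5.1158,0.2014,5.7917) = e^{-i·-1·5.1158}·d^2_{-1,0}(0.2014)·e^{-i·0·5.7917}. Compute d first:
With c≡cos(β/2)=0.994934 and s≡sin(β/2)=0.100530, N=[1·6·2·2]^{1/2}=4.898979
Admissible k: 1..2 (factorial args all ≥0)
  k=1: (−1)^0·4.8990/(2)·0.9949^3·0.1005^1 = +0.242523
  k=2: (−1)^1·4.8990/(2)·0.9949^1·0.1005^3 = -0.002476
d^2_{-1,0}(0.2014) = +0.242523 -0.002476 = +0.240047
Attach z-rotation phases: D = e^{-i(-1)(5.1158)}·(+0.240047)·e^{-i(0)(5.7917)} = +0.094232-0.220778i

Re=0.0942 Im=-0.2208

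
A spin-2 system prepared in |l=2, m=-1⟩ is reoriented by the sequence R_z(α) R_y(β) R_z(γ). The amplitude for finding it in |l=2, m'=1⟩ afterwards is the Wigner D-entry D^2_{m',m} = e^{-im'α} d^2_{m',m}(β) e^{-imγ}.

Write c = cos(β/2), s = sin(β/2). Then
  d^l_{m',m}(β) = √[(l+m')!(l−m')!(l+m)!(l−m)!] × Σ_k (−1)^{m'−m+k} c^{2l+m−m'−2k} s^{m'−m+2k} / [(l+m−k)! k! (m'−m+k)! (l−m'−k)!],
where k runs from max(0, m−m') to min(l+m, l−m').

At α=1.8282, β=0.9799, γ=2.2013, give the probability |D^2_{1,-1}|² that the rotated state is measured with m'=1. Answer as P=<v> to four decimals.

D^2_{1,-1}(1.8282,0.9799,2.2013) = e^{-i·1·1.8282}·d^2_{1,-1}(0.9799)·e^{-i·-1·2.2013}. Compute d first:
Half-angle: c=0.882356, s=0.470582. N=√(6·1·1·6)=6.000000
k: max(0,(-1)−(1))=0 … min(2+(-1),2−(1))=1
  k=0: (−1)^2·6.0000/(2)·0.8824^2·0.4706^2 = +0.517225
  k=1: (−1)^3·6.0000/(6)·0.8824^0·0.4706^4 = -0.049039
d^2_{1,-1}(0.9799) = +0.517225 -0.049039 = +0.468186
|D^2_{1,-1}|² = |d^2_{1,-1}(β)|² = (+0.468186)² = 0.219198 (the z-rotation phases have unit modulus)

P=0.2192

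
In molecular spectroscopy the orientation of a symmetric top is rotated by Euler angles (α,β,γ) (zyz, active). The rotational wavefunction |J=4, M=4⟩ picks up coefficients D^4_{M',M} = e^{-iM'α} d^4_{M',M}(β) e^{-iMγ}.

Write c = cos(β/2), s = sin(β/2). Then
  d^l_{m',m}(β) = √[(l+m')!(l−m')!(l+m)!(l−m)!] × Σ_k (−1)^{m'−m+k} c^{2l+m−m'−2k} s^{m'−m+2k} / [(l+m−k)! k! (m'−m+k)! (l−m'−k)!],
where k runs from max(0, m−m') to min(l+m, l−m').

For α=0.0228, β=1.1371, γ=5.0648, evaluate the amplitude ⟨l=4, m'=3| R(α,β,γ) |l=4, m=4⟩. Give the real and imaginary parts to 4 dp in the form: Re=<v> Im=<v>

First d^4_{3,4}(β=1.1371), then the phase factors e^{-i(3)α} and e^{-i(4)γ}:
With c≡cos(β/2)=0.842683 and s≡sin(β/2)=0.538411, N=[5040·1·40320·1]^{1/2}=14255.272709
k∈{1} keeps every argument non-negative
  k=1: (−1)^0·14255.2727/(5040)·0.8427^7·0.5384^1 = +0.459522
d^4_{3,4}(1.1371) = +0.459522
D = (+0.997662-0.068347i)·(+0.459522)·(+0.160456-0.987043i) = +0.042561-0.457547i

Re=0.0426 Im=-0.4575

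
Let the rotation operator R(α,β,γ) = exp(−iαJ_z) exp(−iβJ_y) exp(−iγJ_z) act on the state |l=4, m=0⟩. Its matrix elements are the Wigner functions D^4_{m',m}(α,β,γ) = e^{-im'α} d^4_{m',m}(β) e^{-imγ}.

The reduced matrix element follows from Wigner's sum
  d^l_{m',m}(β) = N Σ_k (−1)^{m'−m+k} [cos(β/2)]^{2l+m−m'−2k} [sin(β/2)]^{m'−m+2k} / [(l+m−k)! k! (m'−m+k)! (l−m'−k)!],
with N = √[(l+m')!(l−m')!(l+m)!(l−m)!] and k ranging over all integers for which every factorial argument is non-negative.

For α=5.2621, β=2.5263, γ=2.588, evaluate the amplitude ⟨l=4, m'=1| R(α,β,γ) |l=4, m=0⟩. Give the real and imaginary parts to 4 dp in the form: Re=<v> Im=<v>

Re=0.2296 Im=0.3747

Split into d^4_{1,0}(β=2.5263) × two z-phases.
c=cos(2.5263/2)=0.302816, s=sin(2.5263/2)=0.953049; N=√[120·6·24·24]=643.987578
The bounds max(0,m−m')=0 and min(l+m,l−m')=3 give 4 terms
  k=0: (−1)^1·643.9876/(144)·0.3028^7·0.9530^1 = -0.000995
  k=1: (−1)^2·643.9876/(24)·0.3028^5·0.9530^3 = +0.059144
  k=2: (−1)^3·643.9876/(24)·0.3028^3·0.9530^5 = -0.585841
  k=3: (−1)^4·643.9876/(144)·0.3028^1·0.9530^7 = +0.967165
d^4_{1,0}(2.5263) = -0.000995 +0.059144 -0.585841 +0.967165 = +0.439472
Attach z-rotation phases: D = e^{-i(1)(5.2621)}·(+0.439472)·e^{-i(0)(2.588)} = +0.229598+0.374727i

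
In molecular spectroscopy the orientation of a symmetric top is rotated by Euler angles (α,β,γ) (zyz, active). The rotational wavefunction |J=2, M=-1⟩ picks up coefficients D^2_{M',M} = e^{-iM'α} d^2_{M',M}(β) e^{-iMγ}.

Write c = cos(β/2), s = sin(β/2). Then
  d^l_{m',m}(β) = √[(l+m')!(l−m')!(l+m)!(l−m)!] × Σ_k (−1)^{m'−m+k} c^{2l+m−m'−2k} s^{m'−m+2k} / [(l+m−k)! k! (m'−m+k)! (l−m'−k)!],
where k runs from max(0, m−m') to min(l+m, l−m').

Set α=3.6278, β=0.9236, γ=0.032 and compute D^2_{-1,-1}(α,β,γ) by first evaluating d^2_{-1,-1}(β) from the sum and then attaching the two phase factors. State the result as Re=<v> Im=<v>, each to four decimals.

Re=-0.1434 Im=-0.0817

First d^2_{-1,-1}(β=0.9236), then the phase factors e^{-i(-1)α} and e^{-i(-1)γ}:
Half-angle: c=0.895252, s=0.445560. N=√(1·6·1·6)=6.000000
Admissible k: 0..1 (factorial args all ≥0)
  k=0: (−1)^0·6.0000/(6)·0.8953^4·0.4456^0 = +0.642364
  k=1: (−1)^1·6.0000/(2)·0.8953^2·0.4456^2 = -0.477337
d^2_{-1,-1}(0.9236) = +0.642364 -0.477337 = +0.165027
Phases: e^{-i·(-1)·3.6278}=-0.884111-0.467276i, e^{-i·(-1)·0.032}=+0.999488+0.031995i ⇒ D=-0.143361-0.081742i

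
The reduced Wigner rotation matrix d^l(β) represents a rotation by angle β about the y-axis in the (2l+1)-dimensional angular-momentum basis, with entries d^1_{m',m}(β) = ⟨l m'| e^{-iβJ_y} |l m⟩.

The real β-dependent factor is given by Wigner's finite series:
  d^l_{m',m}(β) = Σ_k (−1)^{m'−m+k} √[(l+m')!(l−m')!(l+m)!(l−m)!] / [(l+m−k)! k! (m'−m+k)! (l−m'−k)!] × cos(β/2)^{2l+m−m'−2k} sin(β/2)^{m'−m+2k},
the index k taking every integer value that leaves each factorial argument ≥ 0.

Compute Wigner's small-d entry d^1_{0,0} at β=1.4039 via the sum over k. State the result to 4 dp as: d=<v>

d^1_{0,0}(β=1.4039) via Wigner's sum:
Half-angle: c=0.763585, s=0.645708. N=√(1·1·1·1)=1.000000
k∈{0,1} keeps every argument non-negative
  k=0: (−1)^0·1.0000/(1)·0.7636^2·0.6457^0 = +0.583061
  k=1: (−1)^1·1.0000/(1)·0.7636^0·0.6457^2 = -0.416939
d^1_{0,0}(1.4039) = +0.583061 -0.416939 = +0.166123

d=0.1661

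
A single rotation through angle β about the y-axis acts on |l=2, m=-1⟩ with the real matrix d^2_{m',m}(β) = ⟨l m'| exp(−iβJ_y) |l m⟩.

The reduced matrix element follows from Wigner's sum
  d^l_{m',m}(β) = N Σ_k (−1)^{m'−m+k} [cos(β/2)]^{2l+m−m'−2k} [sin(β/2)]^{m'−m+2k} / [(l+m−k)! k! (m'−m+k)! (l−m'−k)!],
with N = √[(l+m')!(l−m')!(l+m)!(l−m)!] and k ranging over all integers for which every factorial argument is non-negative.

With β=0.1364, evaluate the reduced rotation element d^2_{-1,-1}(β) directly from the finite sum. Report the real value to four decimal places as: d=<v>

d=0.9769

d^2_{-1,-1}(β=0.1364) via Wigner's sum:
Half-angle: c=0.997675, s=0.068147. N=√(1·6·1·6)=6.000000
k∈{0,1} keeps every argument non-negative
  k=0: (−1)^0·6.0000/(6)·0.9977^4·0.0681^0 = +0.990734
  k=1: (−1)^1·6.0000/(2)·0.9977^2·0.0681^2 = -0.013867
d^2_{-1,-1}(0.1364) = +0.990734 -0.013867 = +0.976866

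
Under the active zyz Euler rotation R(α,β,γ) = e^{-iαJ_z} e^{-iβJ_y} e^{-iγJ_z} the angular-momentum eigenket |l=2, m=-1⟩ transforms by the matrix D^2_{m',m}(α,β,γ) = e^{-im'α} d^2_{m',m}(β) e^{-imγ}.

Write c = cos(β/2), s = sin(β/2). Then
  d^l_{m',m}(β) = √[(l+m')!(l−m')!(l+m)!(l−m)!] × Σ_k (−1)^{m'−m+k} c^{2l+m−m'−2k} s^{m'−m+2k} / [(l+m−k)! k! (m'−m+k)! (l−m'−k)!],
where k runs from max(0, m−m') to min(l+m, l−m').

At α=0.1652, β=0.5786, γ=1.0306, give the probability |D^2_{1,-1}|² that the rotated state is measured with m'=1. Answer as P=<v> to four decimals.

P=0.0474

D^2_{1,-1}(0.1652,0.5786,1.0306) = e^{-i·1·0.1652}·d^2_{1,-1}(0.5786)·e^{-i·-1·1.0306}. Compute d first:
c=cos(0.5786/2)=0.958444, s=sin(0.5786/2)=0.285281; N=√[6·1·1·6]=6.000000
k∈{0,1} keeps every argument non-negative
  k=0: (−1)^2·6.0000/(2)·0.9584^2·0.2853^2 = +0.224286
  k=1: (−1)^3·6.0000/(6)·0.9584^0·0.2853^4 = -0.006624
d^2_{1,-1}(0.5786) = +0.224286 -0.006624 = +0.217662
|D^2_{1,-1}|² = |d^2_{1,-1}(β)|² = (+0.217662)² = 0.047377 (the z-rotation phases have unit modulus)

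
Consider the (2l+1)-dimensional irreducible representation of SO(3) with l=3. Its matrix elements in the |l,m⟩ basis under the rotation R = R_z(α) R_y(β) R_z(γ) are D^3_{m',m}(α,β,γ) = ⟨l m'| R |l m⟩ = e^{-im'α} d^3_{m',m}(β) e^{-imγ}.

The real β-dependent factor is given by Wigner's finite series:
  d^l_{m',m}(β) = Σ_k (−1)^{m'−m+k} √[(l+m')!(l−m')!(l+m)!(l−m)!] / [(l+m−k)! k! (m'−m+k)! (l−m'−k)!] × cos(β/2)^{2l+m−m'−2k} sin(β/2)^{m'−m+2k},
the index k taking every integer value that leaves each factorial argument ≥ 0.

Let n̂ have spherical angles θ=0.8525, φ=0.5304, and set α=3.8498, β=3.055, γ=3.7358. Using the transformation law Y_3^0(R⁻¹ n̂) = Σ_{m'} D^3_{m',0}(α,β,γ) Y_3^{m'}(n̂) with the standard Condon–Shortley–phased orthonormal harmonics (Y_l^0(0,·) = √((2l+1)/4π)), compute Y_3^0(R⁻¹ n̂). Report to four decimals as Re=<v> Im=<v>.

Need the full column D^3_{m',0} for m'=−3..3 at α=3.8498, β=3.055, γ=3.7358.
cos(β/2)=0.043283, sin(β/2)=0.999063
d^3_{-3,0}: single k=3 term ⇒ +0.000362;  D = +0.000190-0.000308i
d^3_{-2,0}: k∈[2..3] ⇒ +0.000019 -0.010223 = -0.010203;  D = -0.001569-0.010082i
d^3_{-1,0}: k∈[1..3] ⇒ +0.000001 -0.000840 +0.149235 = +0.148395;  D = -0.112710-0.096527i
d^3_{0,0}: k∈[0..3] ⇒ +0.000000 -0.000032 +0.016797 -0.994390 = -0.977624;  D = -0.977624+0.000000i
d^3_{1,0}: k∈[0..2] ⇒ -0.000001 +0.000840 -0.149235 = -0.148395;  D = +0.112710-0.096527i
d^3_{2,0}: k∈[0..1] ⇒ +0.000019 -0.010223 = -0.010203;  D = -0.001569+0.010082i
d^3_{3,0}: single k=0 term ⇒ -0.000362;  D = -0.000190-0.000308i
Y_3^{m'}(θ=0.8525,φ=0.5304) and Σ D·Y over m':
  (+0.0002-0.0003i)·(-0.0036-0.1780i)  (-0.0016-0.0101i)·(+0.1861-0.3328i)  (-0.1127-0.0965i)·(+0.2446-0.1435i)  (-0.9776+0.0000i)·(-0.2049+0.0000i)  (+0.1127-0.0965i)·(-0.2446-0.1435i)  (-0.0016+0.0101i)·(+0.1861+0.3328i)  (-0.0002-0.0003i)·(+0.0036-0.1780i)
Y_3^0(R⁻¹ n̂) = +0.110110-0.000000i

Re=0.1101 Im=0.0000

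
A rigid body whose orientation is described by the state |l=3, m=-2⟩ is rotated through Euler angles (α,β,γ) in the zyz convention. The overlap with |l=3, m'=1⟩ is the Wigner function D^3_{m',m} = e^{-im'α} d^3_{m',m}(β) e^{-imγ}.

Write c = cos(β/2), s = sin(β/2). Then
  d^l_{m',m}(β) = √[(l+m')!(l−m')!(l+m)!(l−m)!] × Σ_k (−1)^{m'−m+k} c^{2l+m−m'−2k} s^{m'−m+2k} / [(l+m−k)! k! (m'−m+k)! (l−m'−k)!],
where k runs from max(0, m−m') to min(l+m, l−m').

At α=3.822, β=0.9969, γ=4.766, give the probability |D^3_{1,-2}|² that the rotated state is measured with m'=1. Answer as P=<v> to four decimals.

P=0.1591

First d^3_{1,-2}(β=0.9969), then the phase factors e^{-i(1)α} and e^{-i(-2)γ}:
With c≡cos(β/2)=0.878325 and s≡sin(β/2)=0.478065, N=[24·2·1·120]^{1/2}=75.894664
The bounds max(0,m−m')=0 and min(l+m,l−m')=1 give 2 terms
  k=0: (−1)^3·75.8947/(12)·0.8783^3·0.4781^3 = -0.468226
  k=1: (−1)^4·75.8947/(24)·0.8783^1·0.4781^5 = +0.069357
d^3_{1,-2}(0.9969) = -0.468226 +0.069357 = -0.398869
|D^3_{1,-2}|² = |d^3_{1,-2}(β)|² = (-0.398869)² = 0.159096 (the z-rotation phases have unit modulus)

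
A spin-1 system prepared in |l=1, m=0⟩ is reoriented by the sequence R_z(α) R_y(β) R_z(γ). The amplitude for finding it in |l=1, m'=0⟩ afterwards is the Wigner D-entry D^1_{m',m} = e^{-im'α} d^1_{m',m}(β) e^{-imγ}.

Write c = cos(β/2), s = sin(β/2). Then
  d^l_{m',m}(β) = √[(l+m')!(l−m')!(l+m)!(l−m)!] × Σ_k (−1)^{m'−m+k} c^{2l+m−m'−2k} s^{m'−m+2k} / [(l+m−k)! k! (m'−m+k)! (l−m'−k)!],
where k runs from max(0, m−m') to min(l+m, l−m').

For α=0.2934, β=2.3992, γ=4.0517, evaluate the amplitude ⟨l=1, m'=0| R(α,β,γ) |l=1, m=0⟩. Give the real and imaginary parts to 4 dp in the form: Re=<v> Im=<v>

Re=-0.7369 Im=0.0000

D^1_{0,0}(0.2934,2.3992,4.0517) = e^{-i·0·0.2934}·d^1_{0,0}(2.3992)·e^{-i·0·4.0517}. Compute d first:
With c≡cos(β/2)=0.362731 and s≡sin(β/2)=0.931894, N=[1·1·1·1]^{1/2}=1.000000
k∈{0,1} keeps every argument non-negative
  k=0: (−1)^0·1.0000/(1)·0.3627^2·0.9319^0 = +0.131573
  k=1: (−1)^1·1.0000/(1)·0.3627^0·0.9319^2 = -0.868427
d^1_{0,0}(2.3992) = +0.131573 -0.868427 = -0.736853
Attach z-rotation phases: D = e^{-i(0)(0.2934)}·(-0.736853)·e^{-i(0)(4.0517)} = -0.736853+0.000000i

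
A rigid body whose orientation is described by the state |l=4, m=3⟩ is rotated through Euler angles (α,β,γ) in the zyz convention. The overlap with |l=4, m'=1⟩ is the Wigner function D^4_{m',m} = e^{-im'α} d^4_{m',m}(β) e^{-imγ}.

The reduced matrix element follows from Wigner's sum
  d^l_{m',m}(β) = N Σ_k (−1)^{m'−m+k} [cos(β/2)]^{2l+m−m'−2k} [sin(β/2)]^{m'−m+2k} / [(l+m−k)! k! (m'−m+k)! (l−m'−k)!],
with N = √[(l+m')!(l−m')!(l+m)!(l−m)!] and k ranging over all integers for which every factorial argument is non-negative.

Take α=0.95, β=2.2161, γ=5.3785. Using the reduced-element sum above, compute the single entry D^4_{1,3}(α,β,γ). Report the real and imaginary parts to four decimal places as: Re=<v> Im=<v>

Split into d^4_{1,3}(β=2.2161) × two z-phases.
With c≡cos(β/2)=0.446407 and s≡sin(β/2)=0.894830, N=[120·6·5040·1]^{1/2}=1904.940944
The bounds max(0,m−m')=2 and min(l+m,l−m')=3 give 2 terms
  k=2: (−1)^0·1904.9409/(240)·0.4464^6·0.8948^2 = +0.050297
  k=3: (−1)^1·1904.9409/(144)·0.4464^4·0.8948^4 = -0.336826
d^4_{1,3}(2.2161) = +0.050297 -0.336826 = -0.286530
D = (+0.581683-0.813416i)·(-0.286530)·(-0.909990+0.414631i) = +0.055031-0.281196i

Re=0.0550 Im=-0.2812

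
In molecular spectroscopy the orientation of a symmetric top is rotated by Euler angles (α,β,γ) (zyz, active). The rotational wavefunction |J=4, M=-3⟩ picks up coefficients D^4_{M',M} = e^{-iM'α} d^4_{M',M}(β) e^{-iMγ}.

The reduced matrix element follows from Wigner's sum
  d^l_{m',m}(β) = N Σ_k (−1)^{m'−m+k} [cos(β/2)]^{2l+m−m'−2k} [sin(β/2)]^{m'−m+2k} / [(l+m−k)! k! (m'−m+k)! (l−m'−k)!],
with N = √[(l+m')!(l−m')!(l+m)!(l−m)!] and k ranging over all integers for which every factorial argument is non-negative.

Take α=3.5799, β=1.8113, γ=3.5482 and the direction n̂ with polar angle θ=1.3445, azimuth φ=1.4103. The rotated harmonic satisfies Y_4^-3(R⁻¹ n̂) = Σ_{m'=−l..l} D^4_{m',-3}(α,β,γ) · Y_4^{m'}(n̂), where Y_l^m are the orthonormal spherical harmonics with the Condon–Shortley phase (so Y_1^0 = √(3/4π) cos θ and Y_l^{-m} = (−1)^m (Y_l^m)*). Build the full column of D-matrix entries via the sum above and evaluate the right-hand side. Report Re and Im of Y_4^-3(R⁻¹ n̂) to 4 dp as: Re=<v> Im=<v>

Re=0.3898 Im=-0.0108

Need the full column D^4_{m',-3} for m'=−4..4 at α=3.5799, β=1.8113, γ=3.5482.
cos(β/2)=0.617174, sin(β/2)=0.786826
d^4_{-4,-3}: single k=1 term ⇒ +0.075906;  D = +0.074831-0.012733i
d^4_{-3,-3}: k∈[0..1] ⇒ +0.021051 -0.239499 = -0.218448;  D = +0.179444-0.124577i
d^4_{-2,-3}: k∈[0..1] ⇒ -0.100415 +0.489622 = +0.389208;  D = +0.195292-0.336666i
d^4_{-1,-3}: k∈[0..1] ⇒ +0.271566 -0.735641 = -0.464076;  D = +0.040478-0.462307i
d^4_{0,-3}: k∈[0..1] ⇒ -0.516107 +0.838846 = +0.322739;  D = -0.110962-0.303064i
d^4_{1,-3}: k∈[0..1] ⇒ +0.735641 -0.717397 = +0.018244;  D = +0.012951+0.012850i
d^4_{2,-3}: k∈[0..1] ⇒ -0.795799 +0.431146 = -0.364653;  D = +0.343387+0.122709i
d^4_{3,-3}: k∈[0..1] ⇒ +0.632685 -0.146903 = +0.485782;  D = +0.483587-0.046128i
d^4_{4,-3}: single k=0 term ⇒ -0.325916;  D = +0.280640-0.165719i
Y_4^{m'}(θ=1.3445,φ=1.4103) and Σ D·Y over m':
  (+0.0748-0.0127i)·(+0.3196+0.2390i)  (+0.1794-0.1246i)·(-0.1204+0.2304i)  (+0.1953-0.3367i)·(+0.1952+0.0649i)  (+0.0405-0.4623i)·(-0.0438+0.2703i)  (-0.1110-0.3031i)·(+0.1670+0.0000i)  (+0.0130+0.0129i)·(+0.0438+0.2703i)  (+0.3434+0.1227i)·(+0.1952-0.0649i)  (+0.4836-0.0461i)·(+0.1204+0.2304i)  (+0.2806-0.1657i)·(+0.3196-0.2390i)
Y_4^-3(R⁻¹ n̂) = +0.389751-0.010799i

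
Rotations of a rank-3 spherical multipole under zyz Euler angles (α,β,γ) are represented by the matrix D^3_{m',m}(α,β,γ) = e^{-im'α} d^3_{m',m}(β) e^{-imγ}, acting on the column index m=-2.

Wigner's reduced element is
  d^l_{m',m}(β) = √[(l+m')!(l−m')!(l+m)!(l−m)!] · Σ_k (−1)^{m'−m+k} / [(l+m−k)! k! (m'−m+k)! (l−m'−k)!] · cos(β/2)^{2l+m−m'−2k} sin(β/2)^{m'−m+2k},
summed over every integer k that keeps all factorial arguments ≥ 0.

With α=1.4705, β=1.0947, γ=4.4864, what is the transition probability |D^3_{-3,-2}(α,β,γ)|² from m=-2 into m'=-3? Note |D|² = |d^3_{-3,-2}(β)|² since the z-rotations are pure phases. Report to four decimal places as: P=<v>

P=0.3349

First d^3_{-3,-2}(β=1.0947), then the phase factors e^{-i(-3)α} and e^{-i(-2)γ}:
With c≡cos(β/2)=0.853907 and s≡sin(β/2)=0.520426, N=[1·720·1·120]^{1/2}=293.938769
k: max(0,(-2)−(-3))=1 … min(3+(-2),3−(-3))=1
  k=1: (−1)^0·293.9388/(120)·0.8539^5·0.5204^1 = +0.578744
d^3_{-3,-2}(1.0947) = +0.578744
|D^3_{-3,-2}|² = |d^3_{-3,-2}(β)|² = (+0.578744)² = 0.334945 (the z-rotation phases have unit modulus)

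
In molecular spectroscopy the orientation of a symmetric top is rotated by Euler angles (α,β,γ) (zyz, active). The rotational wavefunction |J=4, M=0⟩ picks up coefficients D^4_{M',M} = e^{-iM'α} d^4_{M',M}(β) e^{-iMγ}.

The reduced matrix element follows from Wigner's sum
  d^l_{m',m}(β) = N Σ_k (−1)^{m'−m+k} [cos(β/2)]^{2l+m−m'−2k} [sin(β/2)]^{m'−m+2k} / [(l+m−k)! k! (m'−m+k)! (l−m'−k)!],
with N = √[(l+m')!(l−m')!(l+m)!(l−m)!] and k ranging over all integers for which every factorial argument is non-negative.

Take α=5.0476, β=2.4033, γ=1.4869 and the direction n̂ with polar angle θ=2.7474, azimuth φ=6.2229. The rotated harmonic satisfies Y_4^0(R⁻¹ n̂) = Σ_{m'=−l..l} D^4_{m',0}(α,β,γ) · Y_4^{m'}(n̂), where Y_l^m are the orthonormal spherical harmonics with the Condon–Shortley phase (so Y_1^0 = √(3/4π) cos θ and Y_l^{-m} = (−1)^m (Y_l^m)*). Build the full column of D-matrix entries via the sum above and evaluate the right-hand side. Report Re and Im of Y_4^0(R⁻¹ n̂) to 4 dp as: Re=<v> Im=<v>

Need the full column D^4_{m',0} for m'=−4..4 at α=5.0476, β=2.4033, γ=1.4869.
cos(β/2)=0.360819, sin(β/2)=0.932636
d^4_{-4,0}: single k=4 term ⇒ +0.107289;  D = +0.024455+0.104465i
d^4_{-3,0}: k∈[3..4] ⇒ +0.058702 -0.392188 = -0.333486;  D = +0.281629-0.178600i
d^4_{-2,0}: k∈[2..4] ⇒ +0.018209 -0.324413 +0.812780 = +0.506577;  D = -0.396933-0.314745i
d^4_{-1,0}: k∈[1..4] ⇒ +0.003321 -0.133123 +0.889398 -0.990351 = -0.230755;  D = -0.075911+0.217911i
d^4_{0,0}: k∈[0..4] ⇒ +0.000287 -0.030710 +0.461647 -1.370793 +0.572396 = -0.367173;  D = -0.367173+0.000000i
d^4_{1,0}: k∈[0..3] ⇒ -0.003321 +0.133123 -0.889398 +0.990351 = +0.230755;  D = +0.075911+0.217911i
d^4_{2,0}: k∈[0..2] ⇒ +0.018209 -0.324413 +0.812780 = +0.506577;  D = -0.396933+0.314745i
d^4_{3,0}: k∈[0..1] ⇒ -0.058702 +0.392188 = +0.333486;  D = -0.281629-0.178600i
d^4_{4,0}: single k=0 term ⇒ +0.107289;  D = +0.024455-0.104465i
Y_4^{m'}(θ=2.7474,φ=6.2229) and Σ D·Y over m':
  (+0.0245+0.1045i)·(+0.0093+0.0023i)  (+0.2816-0.1786i)·(-0.0644-0.0118i)  (-0.3969-0.3147i)·(+0.2433+0.0295i)  (-0.0759+0.2179i)·(-0.4969-0.0300i)  (-0.3672+0.0000i)·(+0.3027+0.0000i)  (+0.0759+0.2179i)·(+0.4969-0.0300i)  (-0.3969+0.3147i)·(+0.2433-0.0295i)  (-0.2816-0.1786i)·(+0.0644-0.0118i)  (+0.0245-0.1045i)·(+0.0093-0.0023i)
Y_4^0(R⁻¹ n̂) = -0.237744+0.000000i

Re=-0.2377 Im=0.0000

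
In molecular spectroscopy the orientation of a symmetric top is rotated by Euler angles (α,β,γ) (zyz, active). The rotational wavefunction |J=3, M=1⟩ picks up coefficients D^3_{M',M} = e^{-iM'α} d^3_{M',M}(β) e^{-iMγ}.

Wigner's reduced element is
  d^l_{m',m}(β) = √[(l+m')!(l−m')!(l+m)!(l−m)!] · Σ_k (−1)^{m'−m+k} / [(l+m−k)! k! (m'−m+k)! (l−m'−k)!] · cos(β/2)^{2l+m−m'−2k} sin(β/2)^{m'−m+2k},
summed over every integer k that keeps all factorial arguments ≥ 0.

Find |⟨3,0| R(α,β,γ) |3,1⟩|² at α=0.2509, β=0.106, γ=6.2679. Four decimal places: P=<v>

First d^3_{0,1}(β=0.106), then the phase factors e^{-i(0)α} and e^{-i(1)γ}:
Half-angle: c=0.998596, s=0.052975. N=√(6·6·24·2)=41.569219
The bounds max(0,m−m')=1 and min(l+m,l−m')=3 give 3 terms
  k=1: (−1)^0·41.5692/(12)·0.9986^5·0.0530^1 = +0.182227
  k=2: (−1)^1·41.5692/(4)·0.9986^3·0.0530^3 = -0.001539
  k=3: (−1)^2·41.5692/(12)·0.9986^1·0.0530^5 = +0.000001
d^3_{0,1}(0.106) = +0.182227 -0.001539 +0.000001 = +0.180690
|D^3_{0,1}|² = |d^3_{0,1}(β)|² = (+0.180690)² = 0.032649 (the z-rotation phases have unit modulus)

P=0.0326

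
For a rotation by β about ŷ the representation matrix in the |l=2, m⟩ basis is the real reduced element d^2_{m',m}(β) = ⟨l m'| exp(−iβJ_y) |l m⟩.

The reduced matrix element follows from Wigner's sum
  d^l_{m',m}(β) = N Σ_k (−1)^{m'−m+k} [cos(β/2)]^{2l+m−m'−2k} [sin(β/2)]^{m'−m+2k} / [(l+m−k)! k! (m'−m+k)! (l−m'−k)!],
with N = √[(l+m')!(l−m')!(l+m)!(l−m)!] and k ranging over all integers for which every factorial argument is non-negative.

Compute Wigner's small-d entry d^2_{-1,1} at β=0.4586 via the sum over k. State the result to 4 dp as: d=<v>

d=0.1443

d^2_{-1,1}(β=0.4586) via Wigner's sum:
Half-angle: c=0.973826, s=0.227296. N=√(1·6·6·1)=6.000000
k: max(0,(1)−(-1))=2 … min(2+(1),2−(-1))=3
  k=2: (−1)^0·6.0000/(2)·0.9738^2·0.2273^2 = +0.146983
  k=3: (−1)^1·6.0000/(6)·0.9738^0·0.2273^4 = -0.002669
d^2_{-1,1}(0.4586) = +0.146983 -0.002669 = +0.144314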